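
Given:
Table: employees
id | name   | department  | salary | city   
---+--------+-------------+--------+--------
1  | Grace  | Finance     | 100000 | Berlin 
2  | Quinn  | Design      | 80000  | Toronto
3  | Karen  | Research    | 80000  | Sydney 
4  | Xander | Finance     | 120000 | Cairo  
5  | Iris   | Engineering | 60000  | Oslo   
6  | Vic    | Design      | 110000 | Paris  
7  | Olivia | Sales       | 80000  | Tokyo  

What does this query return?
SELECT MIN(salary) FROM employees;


Salaries: 100000, 80000, 80000, 120000, 60000, 110000, 80000
MIN = 60000

60000


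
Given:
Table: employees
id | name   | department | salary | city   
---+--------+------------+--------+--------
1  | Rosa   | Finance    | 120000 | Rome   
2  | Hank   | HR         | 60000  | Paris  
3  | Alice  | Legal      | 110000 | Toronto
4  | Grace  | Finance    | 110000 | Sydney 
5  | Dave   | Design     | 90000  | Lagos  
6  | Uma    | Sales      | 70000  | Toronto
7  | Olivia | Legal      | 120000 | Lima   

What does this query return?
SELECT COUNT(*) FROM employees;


COUNT(*) counts all rows

7


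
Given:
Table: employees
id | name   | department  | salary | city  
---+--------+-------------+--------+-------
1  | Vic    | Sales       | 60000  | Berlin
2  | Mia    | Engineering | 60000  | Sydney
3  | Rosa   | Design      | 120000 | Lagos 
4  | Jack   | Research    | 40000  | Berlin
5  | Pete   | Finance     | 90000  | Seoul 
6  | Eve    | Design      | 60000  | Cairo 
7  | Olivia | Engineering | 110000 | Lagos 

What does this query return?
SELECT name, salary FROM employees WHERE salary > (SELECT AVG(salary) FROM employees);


Subquery: AVG(salary) = 77142.86
Filtering: salary > 77142.86
  Rosa (120000) -> MATCH
  Pete (90000) -> MATCH
  Olivia (110000) -> MATCH


3 rows:
Rosa, 120000
Pete, 90000
Olivia, 110000


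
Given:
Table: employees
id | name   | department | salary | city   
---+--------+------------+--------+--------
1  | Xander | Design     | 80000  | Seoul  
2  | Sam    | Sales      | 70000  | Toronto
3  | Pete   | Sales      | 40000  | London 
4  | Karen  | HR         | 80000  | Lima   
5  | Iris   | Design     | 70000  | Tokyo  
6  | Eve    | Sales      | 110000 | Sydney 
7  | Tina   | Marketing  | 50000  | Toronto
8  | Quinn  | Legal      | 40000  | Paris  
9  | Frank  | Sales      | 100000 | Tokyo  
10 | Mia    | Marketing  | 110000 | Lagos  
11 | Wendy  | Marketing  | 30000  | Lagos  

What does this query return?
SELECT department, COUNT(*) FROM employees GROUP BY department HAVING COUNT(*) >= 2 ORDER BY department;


Groups with count >= 2:
  Design: 2 -> PASS
  Marketing: 3 -> PASS
  Sales: 4 -> PASS
  HR: 1 -> filtered out
  Legal: 1 -> filtered out


3 groups:
Design, 2
Marketing, 3
Sales, 4


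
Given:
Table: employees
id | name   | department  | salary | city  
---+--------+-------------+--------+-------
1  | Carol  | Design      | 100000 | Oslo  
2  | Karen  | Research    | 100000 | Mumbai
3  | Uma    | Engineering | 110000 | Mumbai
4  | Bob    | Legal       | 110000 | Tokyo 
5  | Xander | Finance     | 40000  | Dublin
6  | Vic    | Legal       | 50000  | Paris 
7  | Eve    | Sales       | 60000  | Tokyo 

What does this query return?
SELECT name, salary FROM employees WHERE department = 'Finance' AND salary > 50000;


Filtering: department = 'Finance' AND salary > 50000
Matching: 0 rows

Empty result set (0 rows)


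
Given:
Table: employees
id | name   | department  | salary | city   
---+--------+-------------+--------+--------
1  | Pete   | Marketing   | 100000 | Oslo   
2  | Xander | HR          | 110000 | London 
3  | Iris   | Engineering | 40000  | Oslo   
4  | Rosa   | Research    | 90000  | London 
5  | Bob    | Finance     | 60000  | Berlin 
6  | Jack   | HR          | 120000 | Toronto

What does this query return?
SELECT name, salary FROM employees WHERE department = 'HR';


Filtering: department = 'HR'
Matching rows: 2

2 rows:
Xander, 110000
Jack, 120000


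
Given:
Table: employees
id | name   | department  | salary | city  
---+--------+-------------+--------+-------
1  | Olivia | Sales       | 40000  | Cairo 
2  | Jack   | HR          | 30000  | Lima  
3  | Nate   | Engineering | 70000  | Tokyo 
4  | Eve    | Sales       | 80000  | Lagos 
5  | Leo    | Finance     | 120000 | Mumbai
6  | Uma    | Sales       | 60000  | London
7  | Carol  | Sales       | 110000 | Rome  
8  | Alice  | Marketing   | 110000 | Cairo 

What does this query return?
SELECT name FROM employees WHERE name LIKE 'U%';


LIKE 'U%' matches names starting with 'U'
Matching: 1

1 rows:
Uma


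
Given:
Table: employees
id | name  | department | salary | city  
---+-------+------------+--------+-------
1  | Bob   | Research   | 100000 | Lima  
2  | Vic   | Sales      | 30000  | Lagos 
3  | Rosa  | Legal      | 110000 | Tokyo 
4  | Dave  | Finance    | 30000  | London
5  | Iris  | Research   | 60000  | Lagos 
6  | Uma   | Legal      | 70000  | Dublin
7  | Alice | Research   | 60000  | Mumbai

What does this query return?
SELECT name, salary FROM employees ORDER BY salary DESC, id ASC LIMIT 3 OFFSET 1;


Sort by salary DESC (id ASC tiebreak), then skip 1 and take 3
Rows 2 through 4

3 rows:
Bob, 100000
Uma, 70000
Iris, 60000


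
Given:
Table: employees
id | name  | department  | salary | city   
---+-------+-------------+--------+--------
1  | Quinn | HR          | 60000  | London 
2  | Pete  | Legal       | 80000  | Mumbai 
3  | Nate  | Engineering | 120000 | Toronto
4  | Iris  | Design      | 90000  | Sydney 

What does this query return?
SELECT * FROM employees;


SELECT * returns all 4 rows with all columns

4 rows:
1, Quinn, HR, 60000, London
2, Pete, Legal, 80000, Mumbai
3, Nate, Engineering, 120000, Toronto
4, Iris, Design, 90000, Sydney


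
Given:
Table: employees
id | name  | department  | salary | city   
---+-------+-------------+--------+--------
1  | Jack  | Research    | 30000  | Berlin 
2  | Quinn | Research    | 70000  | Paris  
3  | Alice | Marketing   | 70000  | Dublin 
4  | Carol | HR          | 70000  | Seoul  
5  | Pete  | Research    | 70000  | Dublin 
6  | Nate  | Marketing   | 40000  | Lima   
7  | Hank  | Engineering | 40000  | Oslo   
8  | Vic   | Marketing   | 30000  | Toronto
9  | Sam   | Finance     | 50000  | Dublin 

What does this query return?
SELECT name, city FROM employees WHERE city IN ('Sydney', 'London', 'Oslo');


Filtering: city IN ('Sydney', 'London', 'Oslo')
Matching: 1 rows

1 rows:
Hank, Oslo


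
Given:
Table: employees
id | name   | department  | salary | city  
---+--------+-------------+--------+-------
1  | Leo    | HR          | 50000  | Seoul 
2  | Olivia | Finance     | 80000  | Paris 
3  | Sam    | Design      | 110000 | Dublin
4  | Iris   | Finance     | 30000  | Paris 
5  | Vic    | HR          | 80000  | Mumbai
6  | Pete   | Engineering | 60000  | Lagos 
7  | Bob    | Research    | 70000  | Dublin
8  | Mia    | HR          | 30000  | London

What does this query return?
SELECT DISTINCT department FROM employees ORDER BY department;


All 'department' values (row order): HR, Finance, Design, Finance, HR, Engineering, Research, HR
Removing duplicates leaves 5 unique value(s).

5 values:
Design
Engineering
Finance
HR
Research


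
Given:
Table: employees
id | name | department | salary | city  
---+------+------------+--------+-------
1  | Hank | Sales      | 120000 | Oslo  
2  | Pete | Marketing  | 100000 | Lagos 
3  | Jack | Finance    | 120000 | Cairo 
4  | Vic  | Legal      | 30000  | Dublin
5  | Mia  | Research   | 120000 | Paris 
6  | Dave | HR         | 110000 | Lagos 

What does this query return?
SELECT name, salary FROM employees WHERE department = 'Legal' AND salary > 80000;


Filtering: department = 'Legal' AND salary > 80000
Matching: 0 rows

Empty result set (0 rows)


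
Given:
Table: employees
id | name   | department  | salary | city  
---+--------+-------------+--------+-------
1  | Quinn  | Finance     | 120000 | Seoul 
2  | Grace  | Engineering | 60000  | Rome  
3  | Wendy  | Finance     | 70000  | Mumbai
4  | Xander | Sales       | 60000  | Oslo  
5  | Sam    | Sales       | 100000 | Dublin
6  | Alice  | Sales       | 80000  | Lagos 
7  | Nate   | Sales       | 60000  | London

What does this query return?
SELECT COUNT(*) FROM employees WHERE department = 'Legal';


Counting rows where department = 'Legal'


0


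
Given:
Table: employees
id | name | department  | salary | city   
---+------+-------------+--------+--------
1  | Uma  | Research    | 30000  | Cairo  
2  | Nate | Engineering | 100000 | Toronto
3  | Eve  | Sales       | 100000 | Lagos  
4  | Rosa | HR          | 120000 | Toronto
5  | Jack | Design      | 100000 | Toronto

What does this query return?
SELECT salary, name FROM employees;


Projecting columns: salary, name

5 rows:
30000, Uma
100000, Nate
100000, Eve
120000, Rosa
100000, Jack


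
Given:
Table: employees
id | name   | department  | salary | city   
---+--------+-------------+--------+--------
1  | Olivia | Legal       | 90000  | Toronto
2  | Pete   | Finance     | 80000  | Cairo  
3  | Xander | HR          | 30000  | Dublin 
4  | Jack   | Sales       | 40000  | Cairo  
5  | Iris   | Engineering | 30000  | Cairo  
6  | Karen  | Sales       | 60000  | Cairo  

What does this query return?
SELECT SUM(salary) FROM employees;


SUM(salary) = 90000 + 80000 + 30000 + 40000 + 30000 + 60000 = 330000

330000


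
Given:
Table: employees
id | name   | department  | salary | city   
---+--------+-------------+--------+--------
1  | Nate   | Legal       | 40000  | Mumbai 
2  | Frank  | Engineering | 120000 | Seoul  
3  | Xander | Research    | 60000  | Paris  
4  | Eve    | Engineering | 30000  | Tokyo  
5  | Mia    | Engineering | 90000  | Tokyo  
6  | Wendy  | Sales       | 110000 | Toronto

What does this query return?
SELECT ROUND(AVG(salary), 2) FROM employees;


SUM(salary) = 450000
COUNT = 6
ROUND(AVG, 2) = ROUND(450000 / 6, 2) = 75000.0

75000.0


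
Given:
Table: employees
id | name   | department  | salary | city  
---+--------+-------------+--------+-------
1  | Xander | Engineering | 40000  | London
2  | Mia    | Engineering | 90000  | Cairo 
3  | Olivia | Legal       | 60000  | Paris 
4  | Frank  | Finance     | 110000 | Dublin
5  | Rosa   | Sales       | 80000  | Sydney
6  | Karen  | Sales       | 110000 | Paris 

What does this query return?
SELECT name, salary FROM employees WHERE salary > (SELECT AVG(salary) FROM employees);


Subquery: AVG(salary) = 81666.67
Filtering: salary > 81666.67
  Mia (90000) -> MATCH
  Frank (110000) -> MATCH
  Karen (110000) -> MATCH


3 rows:
Mia, 90000
Frank, 110000
Karen, 110000


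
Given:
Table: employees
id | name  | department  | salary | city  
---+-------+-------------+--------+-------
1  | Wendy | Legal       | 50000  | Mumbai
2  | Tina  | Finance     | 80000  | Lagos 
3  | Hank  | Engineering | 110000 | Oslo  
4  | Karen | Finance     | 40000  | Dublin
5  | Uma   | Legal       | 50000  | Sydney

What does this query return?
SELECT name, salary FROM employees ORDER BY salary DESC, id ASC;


Sorting by salary DESC, then id ASC for ties

5 rows:
Hank, 110000
Tina, 80000
Wendy, 50000
Uma, 50000
Karen, 40000


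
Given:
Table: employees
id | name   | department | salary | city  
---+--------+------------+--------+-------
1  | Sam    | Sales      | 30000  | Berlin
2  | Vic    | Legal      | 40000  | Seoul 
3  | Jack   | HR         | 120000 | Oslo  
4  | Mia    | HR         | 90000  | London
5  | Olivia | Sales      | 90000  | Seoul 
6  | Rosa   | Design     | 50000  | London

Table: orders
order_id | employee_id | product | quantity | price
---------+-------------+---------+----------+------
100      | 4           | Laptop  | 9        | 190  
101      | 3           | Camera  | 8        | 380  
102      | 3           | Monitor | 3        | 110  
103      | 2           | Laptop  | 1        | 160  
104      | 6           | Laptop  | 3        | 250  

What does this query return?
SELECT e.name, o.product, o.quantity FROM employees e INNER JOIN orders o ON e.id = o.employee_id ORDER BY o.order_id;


Joining employees.id = orders.employee_id:
  employee Mia (id=4) -> order Laptop
  employee Jack (id=3) -> order Camera
  employee Jack (id=3) -> order Monitor
  employee Vic (id=2) -> order Laptop
  employee Rosa (id=6) -> order Laptop


5 rows:
Mia, Laptop, 9
Jack, Camera, 8
Jack, Monitor, 3
Vic, Laptop, 1
Rosa, Laptop, 3


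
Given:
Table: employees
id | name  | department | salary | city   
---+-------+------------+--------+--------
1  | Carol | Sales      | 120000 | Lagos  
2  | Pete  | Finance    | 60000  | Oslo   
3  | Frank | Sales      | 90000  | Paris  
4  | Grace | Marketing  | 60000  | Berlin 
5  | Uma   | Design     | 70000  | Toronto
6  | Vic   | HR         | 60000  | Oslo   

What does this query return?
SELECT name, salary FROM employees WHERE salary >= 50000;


Filtering: salary >= 50000
Matching: 6 rows

6 rows:
Carol, 120000
Pete, 60000
Frank, 90000
Grace, 60000
Uma, 70000
Vic, 60000


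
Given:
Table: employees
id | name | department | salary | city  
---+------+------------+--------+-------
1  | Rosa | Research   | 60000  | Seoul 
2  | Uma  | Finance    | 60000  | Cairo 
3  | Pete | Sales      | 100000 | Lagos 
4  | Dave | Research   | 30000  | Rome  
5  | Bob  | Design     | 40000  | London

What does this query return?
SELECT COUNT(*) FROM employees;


COUNT(*) counts all rows

5


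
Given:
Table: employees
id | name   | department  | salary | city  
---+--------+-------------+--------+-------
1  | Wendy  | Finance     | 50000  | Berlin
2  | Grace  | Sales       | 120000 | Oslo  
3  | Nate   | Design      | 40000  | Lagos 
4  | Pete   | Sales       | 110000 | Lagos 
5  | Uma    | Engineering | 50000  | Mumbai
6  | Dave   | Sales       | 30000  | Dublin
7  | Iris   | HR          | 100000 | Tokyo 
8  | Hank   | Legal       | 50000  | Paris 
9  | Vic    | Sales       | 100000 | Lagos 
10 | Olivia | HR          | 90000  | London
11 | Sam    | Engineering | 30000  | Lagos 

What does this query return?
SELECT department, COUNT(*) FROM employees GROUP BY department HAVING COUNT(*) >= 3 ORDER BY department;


Groups with count >= 3:
  Sales: 4 -> PASS
  Design: 1 -> filtered out
  Engineering: 2 -> filtered out
  Finance: 1 -> filtered out
  HR: 2 -> filtered out
  Legal: 1 -> filtered out


1 groups:
Sales, 4


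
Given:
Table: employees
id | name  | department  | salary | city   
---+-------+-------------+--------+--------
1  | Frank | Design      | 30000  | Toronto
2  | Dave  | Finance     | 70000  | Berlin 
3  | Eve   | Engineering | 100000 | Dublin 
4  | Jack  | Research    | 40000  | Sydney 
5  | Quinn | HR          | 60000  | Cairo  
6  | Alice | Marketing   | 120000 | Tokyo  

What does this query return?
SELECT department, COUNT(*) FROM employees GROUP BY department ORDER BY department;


Assigning each row to its department group:
  Frank -> Design
  Dave -> Finance
  Eve -> Engineering
  Jack -> Research
  Quinn -> HR
  Alice -> Marketing


6 groups:
Design, 1
Engineering, 1
Finance, 1
HR, 1
Marketing, 1
Research, 1


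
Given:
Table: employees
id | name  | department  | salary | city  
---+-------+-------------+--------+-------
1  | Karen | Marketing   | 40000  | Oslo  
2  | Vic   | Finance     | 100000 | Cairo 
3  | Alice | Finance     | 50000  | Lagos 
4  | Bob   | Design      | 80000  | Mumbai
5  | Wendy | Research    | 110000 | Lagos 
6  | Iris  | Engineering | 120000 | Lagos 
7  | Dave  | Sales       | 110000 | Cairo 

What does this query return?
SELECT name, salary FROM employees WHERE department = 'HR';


Filtering: department = 'HR'
Matching rows: 0

Empty result set (0 rows)


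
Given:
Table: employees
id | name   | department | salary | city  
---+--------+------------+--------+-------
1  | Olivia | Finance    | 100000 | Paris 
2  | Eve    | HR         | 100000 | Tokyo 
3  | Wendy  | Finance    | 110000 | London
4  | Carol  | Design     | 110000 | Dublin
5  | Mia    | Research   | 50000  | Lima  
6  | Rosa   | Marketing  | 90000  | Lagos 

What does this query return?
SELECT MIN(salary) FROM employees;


Salaries: 100000, 100000, 110000, 110000, 50000, 90000
MIN = 50000

50000


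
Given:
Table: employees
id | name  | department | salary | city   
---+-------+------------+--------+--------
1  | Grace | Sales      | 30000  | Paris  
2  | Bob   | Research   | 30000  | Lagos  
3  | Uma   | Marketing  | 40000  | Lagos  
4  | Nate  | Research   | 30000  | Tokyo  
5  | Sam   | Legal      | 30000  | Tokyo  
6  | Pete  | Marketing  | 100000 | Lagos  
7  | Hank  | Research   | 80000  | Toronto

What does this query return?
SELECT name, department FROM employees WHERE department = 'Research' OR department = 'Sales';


Filtering: department = 'Research' OR 'Sales'
Matching: 4 rows

4 rows:
Grace, Sales
Bob, Research
Nate, Research
Hank, Research


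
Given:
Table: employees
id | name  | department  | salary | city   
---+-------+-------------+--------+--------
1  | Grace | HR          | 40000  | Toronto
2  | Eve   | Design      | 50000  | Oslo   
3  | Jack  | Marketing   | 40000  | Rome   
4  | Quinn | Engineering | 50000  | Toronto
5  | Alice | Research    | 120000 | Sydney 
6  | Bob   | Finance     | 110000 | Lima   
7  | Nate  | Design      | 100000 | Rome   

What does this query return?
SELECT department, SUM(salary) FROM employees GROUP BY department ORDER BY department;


Summing salary within each department:
  Design: 50000 + 100000 = 150000
  Engineering: 50000 = 50000
  Finance: 110000 = 110000
  HR: 40000 = 40000
  Marketing: 40000 = 40000
  Research: 120000 = 120000


6 groups:
Design, 150000
Engineering, 50000
Finance, 110000
HR, 40000
Marketing, 40000
Research, 120000


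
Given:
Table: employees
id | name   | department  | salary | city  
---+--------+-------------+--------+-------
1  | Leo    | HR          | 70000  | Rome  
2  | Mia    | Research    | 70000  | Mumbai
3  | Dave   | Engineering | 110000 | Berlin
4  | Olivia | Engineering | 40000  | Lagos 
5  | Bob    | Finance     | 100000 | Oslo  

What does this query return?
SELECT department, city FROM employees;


Projecting columns: department, city

5 rows:
HR, Rome
Research, Mumbai
Engineering, Berlin
Engineering, Lagos
Finance, Oslo


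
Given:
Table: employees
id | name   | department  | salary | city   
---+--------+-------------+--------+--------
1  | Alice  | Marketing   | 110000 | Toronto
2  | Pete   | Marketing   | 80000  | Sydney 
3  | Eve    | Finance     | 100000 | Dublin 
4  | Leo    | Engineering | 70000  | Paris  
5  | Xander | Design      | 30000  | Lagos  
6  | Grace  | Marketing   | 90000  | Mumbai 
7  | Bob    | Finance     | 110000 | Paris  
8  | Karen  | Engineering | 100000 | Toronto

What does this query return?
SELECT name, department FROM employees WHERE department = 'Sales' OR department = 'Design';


Filtering: department = 'Sales' OR 'Design'
Matching: 1 rows

1 rows:
Xander, Design


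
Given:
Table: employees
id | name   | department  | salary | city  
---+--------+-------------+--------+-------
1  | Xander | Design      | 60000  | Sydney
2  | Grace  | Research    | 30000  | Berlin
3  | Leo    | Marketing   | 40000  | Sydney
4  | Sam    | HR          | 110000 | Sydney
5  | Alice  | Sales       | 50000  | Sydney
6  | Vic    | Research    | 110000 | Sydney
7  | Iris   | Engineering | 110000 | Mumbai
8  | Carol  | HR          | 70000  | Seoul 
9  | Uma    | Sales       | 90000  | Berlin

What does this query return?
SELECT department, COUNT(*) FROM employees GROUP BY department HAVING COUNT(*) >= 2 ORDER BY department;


Groups with count >= 2:
  HR: 2 -> PASS
  Research: 2 -> PASS
  Sales: 2 -> PASS
  Design: 1 -> filtered out
  Engineering: 1 -> filtered out
  Marketing: 1 -> filtered out


3 groups:
HR, 2
Research, 2
Sales, 2


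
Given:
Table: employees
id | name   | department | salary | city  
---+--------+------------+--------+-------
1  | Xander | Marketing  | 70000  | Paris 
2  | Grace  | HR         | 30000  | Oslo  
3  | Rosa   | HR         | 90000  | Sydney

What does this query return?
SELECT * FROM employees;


SELECT * returns all 3 rows with all columns

3 rows:
1, Xander, Marketing, 70000, Paris
2, Grace, HR, 30000, Oslo
3, Rosa, HR, 90000, Sydney


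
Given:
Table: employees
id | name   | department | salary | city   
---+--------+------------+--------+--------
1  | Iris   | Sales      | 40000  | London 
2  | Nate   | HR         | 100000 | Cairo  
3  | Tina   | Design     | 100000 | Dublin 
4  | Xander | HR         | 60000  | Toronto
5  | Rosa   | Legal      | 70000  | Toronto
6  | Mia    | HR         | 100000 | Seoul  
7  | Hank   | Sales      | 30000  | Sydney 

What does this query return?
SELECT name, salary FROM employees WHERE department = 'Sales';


Filtering: department = 'Sales'
Matching rows: 2

2 rows:
Iris, 40000
Hank, 30000


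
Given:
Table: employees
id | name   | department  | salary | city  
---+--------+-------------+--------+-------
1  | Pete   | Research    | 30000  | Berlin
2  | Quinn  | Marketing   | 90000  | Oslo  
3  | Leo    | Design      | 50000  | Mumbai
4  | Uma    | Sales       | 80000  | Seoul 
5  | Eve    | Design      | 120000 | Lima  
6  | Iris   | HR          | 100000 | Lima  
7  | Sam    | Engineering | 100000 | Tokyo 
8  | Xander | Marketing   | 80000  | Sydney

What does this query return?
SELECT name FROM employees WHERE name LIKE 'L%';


LIKE 'L%' matches names starting with 'L'
Matching: 1

1 rows:
Leo


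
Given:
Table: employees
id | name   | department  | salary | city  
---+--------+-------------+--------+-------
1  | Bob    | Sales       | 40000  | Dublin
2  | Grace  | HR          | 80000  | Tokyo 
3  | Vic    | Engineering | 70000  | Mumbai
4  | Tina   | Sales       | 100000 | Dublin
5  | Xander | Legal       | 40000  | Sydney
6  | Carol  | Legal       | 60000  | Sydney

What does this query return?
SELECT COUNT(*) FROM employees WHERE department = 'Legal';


Counting rows where department = 'Legal'
  Xander -> MATCH
  Carol -> MATCH


2


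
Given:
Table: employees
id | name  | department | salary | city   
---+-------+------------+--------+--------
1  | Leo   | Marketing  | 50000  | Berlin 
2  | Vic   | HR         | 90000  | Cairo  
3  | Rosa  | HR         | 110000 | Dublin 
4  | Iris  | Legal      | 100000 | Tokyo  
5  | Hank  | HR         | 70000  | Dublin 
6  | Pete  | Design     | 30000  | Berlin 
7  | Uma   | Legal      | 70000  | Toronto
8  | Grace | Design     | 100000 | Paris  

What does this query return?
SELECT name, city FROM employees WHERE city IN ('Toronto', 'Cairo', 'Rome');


Filtering: city IN ('Toronto', 'Cairo', 'Rome')
Matching: 2 rows

2 rows:
Vic, Cairo
Uma, Toronto


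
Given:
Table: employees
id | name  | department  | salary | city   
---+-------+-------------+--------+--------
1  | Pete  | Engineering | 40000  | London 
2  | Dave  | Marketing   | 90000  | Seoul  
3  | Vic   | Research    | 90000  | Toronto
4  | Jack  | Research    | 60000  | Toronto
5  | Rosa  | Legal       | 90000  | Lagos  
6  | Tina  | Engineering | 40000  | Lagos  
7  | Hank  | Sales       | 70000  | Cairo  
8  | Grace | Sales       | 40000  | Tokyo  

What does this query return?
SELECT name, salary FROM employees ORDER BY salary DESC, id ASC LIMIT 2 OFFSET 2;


Sort by salary DESC (id ASC tiebreak), then skip 2 and take 2
Rows 3 through 4

2 rows:
Rosa, 90000
Hank, 70000


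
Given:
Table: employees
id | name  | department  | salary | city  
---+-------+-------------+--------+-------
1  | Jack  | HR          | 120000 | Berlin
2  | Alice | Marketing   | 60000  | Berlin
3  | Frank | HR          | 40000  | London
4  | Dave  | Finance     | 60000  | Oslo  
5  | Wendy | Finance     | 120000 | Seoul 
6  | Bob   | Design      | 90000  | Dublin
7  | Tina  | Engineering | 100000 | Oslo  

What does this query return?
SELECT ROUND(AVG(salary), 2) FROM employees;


SUM(salary) = 590000
COUNT = 7
ROUND(AVG, 2) = ROUND(590000 / 7, 2) = 84285.71

84285.71


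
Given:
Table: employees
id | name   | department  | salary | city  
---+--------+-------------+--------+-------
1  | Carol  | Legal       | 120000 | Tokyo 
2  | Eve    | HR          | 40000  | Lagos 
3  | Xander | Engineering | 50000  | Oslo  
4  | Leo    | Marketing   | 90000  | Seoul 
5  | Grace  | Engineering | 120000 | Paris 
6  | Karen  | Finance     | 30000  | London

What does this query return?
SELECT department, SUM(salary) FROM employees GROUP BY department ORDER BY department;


Summing salary within each department:
  Engineering: 50000 + 120000 = 170000
  Finance: 30000 = 30000
  HR: 40000 = 40000
  Legal: 120000 = 120000
  Marketing: 90000 = 90000


5 groups:
Engineering, 170000
Finance, 30000
HR, 40000
Legal, 120000
Marketing, 90000


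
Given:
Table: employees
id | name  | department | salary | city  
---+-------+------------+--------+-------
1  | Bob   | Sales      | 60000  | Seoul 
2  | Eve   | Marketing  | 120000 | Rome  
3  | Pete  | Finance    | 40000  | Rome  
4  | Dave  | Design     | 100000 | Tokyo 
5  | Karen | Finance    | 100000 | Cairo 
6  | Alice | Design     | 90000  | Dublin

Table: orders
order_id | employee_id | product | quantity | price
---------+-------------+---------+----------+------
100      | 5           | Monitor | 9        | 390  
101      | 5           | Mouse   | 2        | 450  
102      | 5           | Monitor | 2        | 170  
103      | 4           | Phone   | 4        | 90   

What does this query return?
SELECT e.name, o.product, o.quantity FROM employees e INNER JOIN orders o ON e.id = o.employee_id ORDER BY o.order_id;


Joining employees.id = orders.employee_id:
  employee Karen (id=5) -> order Monitor
  employee Karen (id=5) -> order Mouse
  employee Karen (id=5) -> order Monitor
  employee Dave (id=4) -> order Phone


4 rows:
Karen, Monitor, 9
Karen, Mouse, 2
Karen, Monitor, 2
Dave, Phone, 4


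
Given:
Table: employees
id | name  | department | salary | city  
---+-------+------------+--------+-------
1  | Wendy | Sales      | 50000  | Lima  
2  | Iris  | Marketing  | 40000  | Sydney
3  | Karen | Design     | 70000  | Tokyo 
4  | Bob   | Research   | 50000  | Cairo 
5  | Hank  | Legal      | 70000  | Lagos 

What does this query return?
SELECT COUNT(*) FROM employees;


COUNT(*) counts all rows

5


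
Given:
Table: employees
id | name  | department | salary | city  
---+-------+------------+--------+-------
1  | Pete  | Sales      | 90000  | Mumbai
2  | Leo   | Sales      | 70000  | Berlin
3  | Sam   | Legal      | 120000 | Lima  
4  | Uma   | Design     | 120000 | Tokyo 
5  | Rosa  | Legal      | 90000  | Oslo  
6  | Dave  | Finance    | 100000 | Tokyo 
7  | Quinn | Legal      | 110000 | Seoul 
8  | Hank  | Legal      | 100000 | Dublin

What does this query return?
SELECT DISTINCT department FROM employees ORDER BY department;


All 'department' values (row order): Sales, Sales, Legal, Design, Legal, Finance, Legal, Legal
Removing duplicates leaves 4 unique value(s).

4 values:
Design
Finance
Legal
Sales


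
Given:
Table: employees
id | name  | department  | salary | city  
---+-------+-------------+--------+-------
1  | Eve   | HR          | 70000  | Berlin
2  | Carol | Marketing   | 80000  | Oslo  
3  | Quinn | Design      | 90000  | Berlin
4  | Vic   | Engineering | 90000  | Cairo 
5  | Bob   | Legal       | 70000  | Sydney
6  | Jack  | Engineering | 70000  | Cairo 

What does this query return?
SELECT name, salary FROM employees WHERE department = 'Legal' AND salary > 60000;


Filtering: department = 'Legal' AND salary > 60000
Matching: 1 rows

1 rows:
Bob, 70000


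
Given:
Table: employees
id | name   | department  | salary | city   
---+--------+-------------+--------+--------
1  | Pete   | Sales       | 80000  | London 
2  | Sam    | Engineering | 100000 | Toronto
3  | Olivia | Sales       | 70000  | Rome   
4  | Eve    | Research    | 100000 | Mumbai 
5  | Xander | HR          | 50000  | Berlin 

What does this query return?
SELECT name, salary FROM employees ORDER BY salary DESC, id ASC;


Sorting by salary DESC, then id ASC for ties

5 rows:
Sam, 100000
Eve, 100000
Pete, 80000
Olivia, 70000
Xander, 50000


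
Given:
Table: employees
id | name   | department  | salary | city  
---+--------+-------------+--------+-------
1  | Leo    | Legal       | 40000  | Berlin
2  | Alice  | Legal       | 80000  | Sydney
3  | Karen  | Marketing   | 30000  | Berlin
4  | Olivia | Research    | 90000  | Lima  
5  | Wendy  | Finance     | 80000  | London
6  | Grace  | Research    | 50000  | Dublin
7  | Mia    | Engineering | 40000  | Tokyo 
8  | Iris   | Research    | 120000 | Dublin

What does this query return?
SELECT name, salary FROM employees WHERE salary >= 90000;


Filtering: salary >= 90000
Matching: 2 rows

2 rows:
Olivia, 90000
Iris, 120000


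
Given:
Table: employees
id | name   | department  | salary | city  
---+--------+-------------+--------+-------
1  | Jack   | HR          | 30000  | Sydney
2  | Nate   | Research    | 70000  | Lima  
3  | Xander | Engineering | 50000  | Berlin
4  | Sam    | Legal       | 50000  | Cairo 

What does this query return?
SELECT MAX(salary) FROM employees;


Salaries: 30000, 70000, 50000, 50000
MAX = 70000

70000


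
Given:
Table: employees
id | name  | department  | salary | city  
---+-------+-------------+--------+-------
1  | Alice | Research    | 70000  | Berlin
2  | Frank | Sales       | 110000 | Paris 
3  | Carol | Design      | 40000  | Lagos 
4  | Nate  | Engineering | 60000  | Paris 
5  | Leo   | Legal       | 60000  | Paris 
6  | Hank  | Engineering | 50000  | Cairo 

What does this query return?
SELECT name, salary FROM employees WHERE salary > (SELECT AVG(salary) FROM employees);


Subquery: AVG(salary) = 65000.0
Filtering: salary > 65000.0
  Alice (70000) -> MATCH
  Frank (110000) -> MATCH


2 rows:
Alice, 70000
Frank, 110000


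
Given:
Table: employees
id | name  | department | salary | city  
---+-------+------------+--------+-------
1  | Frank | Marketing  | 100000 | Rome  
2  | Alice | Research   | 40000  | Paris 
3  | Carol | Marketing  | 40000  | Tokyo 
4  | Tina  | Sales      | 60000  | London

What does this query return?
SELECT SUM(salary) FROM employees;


SUM(salary) = 100000 + 40000 + 40000 + 60000 = 240000

240000


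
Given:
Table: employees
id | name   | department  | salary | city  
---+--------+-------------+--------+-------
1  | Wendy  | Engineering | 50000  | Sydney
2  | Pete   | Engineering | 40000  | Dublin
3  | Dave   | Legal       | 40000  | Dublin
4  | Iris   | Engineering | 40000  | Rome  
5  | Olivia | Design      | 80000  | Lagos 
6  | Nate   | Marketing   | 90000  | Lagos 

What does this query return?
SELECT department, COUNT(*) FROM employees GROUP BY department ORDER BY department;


Assigning each row to its department group:
  Wendy -> Engineering
  Pete -> Engineering
  Dave -> Legal
  Iris -> Engineering
  Olivia -> Design
  Nate -> Marketing


4 groups:
Design, 1
Engineering, 3
Legal, 1
Marketing, 1


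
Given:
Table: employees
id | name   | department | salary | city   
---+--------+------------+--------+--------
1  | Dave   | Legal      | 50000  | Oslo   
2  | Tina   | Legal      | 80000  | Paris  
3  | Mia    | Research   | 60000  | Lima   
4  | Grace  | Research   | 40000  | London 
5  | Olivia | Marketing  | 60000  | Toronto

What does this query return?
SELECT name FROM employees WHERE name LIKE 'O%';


LIKE 'O%' matches names starting with 'O'
Matching: 1

1 rows:
Olivia


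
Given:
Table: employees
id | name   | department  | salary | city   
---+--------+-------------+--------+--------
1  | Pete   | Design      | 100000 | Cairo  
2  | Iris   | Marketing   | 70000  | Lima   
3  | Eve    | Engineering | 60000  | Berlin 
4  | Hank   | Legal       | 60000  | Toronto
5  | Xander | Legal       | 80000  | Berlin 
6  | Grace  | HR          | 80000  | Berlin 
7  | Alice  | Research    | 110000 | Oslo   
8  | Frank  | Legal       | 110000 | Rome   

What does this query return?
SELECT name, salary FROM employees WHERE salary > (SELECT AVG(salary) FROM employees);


Subquery: AVG(salary) = 83750.0
Filtering: salary > 83750.0
  Pete (100000) -> MATCH
  Alice (110000) -> MATCH
  Frank (110000) -> MATCH


3 rows:
Pete, 100000
Alice, 110000
Frank, 110000


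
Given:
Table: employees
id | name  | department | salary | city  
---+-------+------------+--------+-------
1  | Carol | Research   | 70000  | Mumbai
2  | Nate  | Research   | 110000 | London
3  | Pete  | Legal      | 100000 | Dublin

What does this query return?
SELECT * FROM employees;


SELECT * returns all 3 rows with all columns

3 rows:
1, Carol, Research, 70000, Mumbai
2, Nate, Research, 110000, London
3, Pete, Legal, 100000, Dublin


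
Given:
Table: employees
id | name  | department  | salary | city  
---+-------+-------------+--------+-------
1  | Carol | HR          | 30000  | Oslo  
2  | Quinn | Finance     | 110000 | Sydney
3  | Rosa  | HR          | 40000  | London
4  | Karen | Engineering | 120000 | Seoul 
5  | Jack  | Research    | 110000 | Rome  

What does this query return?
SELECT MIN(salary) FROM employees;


Salaries: 30000, 110000, 40000, 120000, 110000
MIN = 30000

30000


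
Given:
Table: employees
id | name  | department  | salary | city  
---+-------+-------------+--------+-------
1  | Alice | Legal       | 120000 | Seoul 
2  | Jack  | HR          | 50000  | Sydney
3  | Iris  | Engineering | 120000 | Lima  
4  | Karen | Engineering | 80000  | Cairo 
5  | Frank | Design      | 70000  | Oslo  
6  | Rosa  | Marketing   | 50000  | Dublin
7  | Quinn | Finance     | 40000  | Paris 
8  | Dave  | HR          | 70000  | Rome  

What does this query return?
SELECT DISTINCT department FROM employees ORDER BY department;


All 'department' values (row order): Legal, HR, Engineering, Engineering, Design, Marketing, Finance, HR
Removing duplicates leaves 6 unique value(s).

6 values:
Design
Engineering
Finance
HR
Legal
Marketing


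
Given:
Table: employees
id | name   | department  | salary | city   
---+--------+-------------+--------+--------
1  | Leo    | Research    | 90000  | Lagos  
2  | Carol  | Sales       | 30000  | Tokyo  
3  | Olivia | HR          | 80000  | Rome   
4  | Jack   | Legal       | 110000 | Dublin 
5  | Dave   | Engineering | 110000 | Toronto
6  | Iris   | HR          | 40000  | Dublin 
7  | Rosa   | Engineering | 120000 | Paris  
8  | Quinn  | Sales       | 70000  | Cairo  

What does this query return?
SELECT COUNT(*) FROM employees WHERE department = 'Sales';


Counting rows where department = 'Sales'
  Carol -> MATCH
  Quinn -> MATCH


2


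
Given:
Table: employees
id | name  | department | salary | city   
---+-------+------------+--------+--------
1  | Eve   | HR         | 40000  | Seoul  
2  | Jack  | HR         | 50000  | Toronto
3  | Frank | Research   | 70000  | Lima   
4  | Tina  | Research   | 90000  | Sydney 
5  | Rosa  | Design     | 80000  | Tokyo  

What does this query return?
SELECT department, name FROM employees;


Projecting columns: department, name

5 rows:
HR, Eve
HR, Jack
Research, Frank
Research, Tina
Design, Rosa


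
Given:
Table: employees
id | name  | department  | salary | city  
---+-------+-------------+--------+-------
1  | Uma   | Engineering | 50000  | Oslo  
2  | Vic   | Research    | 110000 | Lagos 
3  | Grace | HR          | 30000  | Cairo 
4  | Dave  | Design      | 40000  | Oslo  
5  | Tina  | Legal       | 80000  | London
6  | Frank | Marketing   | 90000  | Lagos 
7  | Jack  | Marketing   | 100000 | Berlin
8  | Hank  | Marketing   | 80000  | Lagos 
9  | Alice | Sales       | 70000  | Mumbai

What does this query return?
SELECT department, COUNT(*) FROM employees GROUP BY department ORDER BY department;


Assigning each row to its department group:
  Uma -> Engineering
  Vic -> Research
  Grace -> HR
  Dave -> Design
  Tina -> Legal
  Frank -> Marketing
  Jack -> Marketing
  Hank -> Marketing
  Alice -> Sales


7 groups:
Design, 1
Engineering, 1
HR, 1
Legal, 1
Marketing, 3
Research, 1
Sales, 1


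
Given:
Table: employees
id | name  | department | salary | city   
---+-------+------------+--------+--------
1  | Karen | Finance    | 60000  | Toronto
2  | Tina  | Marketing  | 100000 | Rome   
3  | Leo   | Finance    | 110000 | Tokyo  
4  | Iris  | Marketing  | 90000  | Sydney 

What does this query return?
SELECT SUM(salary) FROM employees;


SUM(salary) = 60000 + 100000 + 110000 + 90000 = 360000

360000


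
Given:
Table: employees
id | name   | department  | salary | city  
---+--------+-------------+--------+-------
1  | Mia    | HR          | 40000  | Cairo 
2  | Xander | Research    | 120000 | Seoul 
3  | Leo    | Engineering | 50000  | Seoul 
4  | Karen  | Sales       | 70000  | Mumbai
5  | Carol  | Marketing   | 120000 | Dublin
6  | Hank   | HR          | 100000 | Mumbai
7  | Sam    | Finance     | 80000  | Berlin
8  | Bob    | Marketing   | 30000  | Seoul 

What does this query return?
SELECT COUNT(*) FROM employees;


COUNT(*) counts all rows

8


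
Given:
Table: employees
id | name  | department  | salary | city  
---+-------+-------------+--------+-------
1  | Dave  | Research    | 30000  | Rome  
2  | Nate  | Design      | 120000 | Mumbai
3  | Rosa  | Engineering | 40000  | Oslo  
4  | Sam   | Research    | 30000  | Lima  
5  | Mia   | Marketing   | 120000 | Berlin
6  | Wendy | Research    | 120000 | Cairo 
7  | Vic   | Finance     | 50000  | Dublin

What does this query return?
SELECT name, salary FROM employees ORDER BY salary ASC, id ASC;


Sorting by salary ASC, then id ASC for ties

7 rows:
Dave, 30000
Sam, 30000
Rosa, 40000
Vic, 50000
Nate, 120000
Mia, 120000
Wendy, 120000


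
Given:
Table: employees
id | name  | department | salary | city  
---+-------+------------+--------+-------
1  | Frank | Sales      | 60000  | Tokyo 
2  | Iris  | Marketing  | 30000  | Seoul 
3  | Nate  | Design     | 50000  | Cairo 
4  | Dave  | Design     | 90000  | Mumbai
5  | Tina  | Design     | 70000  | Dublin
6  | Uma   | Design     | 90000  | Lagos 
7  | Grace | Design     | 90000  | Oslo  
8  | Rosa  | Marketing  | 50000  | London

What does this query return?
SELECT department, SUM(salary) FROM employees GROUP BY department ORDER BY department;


Summing salary within each department:
  Design: 50000 + 90000 + 70000 + 90000 + 90000 = 390000
  Marketing: 30000 + 50000 = 80000
  Sales: 60000 = 60000


3 groups:
Design, 390000
Marketing, 80000
Sales, 60000


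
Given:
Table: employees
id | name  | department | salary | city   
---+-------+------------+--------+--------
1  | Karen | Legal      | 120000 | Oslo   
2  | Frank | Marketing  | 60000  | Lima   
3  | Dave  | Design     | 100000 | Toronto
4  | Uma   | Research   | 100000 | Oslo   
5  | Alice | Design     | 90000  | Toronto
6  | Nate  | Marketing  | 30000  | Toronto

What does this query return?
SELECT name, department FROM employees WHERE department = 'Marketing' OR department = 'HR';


Filtering: department = 'Marketing' OR 'HR'
Matching: 2 rows

2 rows:
Frank, Marketing
Nate, Marketing


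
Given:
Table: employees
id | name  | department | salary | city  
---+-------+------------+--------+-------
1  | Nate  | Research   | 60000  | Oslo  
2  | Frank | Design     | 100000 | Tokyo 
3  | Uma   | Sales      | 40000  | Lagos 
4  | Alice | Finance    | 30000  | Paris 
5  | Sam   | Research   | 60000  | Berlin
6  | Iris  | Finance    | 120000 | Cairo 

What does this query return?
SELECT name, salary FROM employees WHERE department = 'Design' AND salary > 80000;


Filtering: department = 'Design' AND salary > 80000
Matching: 1 rows

1 rows:
Frank, 100000


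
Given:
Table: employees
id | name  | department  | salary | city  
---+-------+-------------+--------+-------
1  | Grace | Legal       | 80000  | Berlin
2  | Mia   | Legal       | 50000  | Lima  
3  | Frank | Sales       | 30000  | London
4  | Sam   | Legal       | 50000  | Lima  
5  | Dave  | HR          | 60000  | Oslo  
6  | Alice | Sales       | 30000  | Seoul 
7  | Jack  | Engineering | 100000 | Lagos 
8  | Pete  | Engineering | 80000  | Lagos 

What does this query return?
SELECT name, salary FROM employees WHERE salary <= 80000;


Filtering: salary <= 80000
Matching: 7 rows

7 rows:
Grace, 80000
Mia, 50000
Frank, 30000
Sam, 50000
Dave, 60000
Alice, 30000
Pete, 80000
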